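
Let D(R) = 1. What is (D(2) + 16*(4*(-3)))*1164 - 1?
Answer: -222325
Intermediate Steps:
(D(2) + 16*(4*(-3)))*1164 - 1 = (1 + 16*(4*(-3)))*1164 - 1 = (1 + 16*(-12))*1164 - 1 = (1 - 192)*1164 - 1 = -191*1164 - 1 = -222324 - 1 = -222325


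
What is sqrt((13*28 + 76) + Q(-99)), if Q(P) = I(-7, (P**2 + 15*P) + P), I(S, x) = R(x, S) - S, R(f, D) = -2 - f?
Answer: 2*I*sqrt(1943) ≈ 88.159*I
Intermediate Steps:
I(S, x) = -2 - S - x (I(S, x) = (-2 - x) - S = -2 - S - x)
Q(P) = 5 - P**2 - 16*P (Q(P) = -2 - 1*(-7) - ((P**2 + 15*P) + P) = -2 + 7 - (P**2 + 16*P) = -2 + 7 + (-P**2 - 16*P) = 5 - P**2 - 16*P)
sqrt((13*28 + 76) + Q(-99)) = sqrt((13*28 + 76) + (5 - 1*(-99)*(16 - 99))) = sqrt((364 + 76) + (5 - 1*(-99)*(-83))) = sqrt(440 + (5 - 8217)) = sqrt(440 - 8212) = sqrt(-7772) = 2*I*sqrt(1943)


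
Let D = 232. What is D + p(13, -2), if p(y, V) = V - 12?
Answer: 218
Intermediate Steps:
p(y, V) = -12 + V
D + p(13, -2) = 232 + (-12 - 2) = 232 - 14 = 218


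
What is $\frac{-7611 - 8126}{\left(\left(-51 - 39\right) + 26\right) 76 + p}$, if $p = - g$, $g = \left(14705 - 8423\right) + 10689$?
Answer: $\frac{15737}{21835} \approx 0.72072$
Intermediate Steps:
$g = 16971$ ($g = 6282 + 10689 = 16971$)
$p = -16971$ ($p = \left(-1\right) 16971 = -16971$)
$\frac{-7611 - 8126}{\left(\left(-51 - 39\right) + 26\right) 76 + p} = \frac{-7611 - 8126}{\left(\left(-51 - 39\right) + 26\right) 76 - 16971} = - \frac{15737}{\left(-90 + 26\right) 76 - 16971} = - \frac{15737}{\left(-64\right) 76 - 16971} = - \frac{15737}{-4864 - 16971} = - \frac{15737}{-21835} = \left(-15737\right) \left(- \frac{1}{21835}\right) = \frac{15737}{21835}$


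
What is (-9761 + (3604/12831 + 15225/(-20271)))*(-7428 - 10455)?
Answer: 173960553259956/996541 ≈ 1.7456e+8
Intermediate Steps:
(-9761 + (3604/12831 + 15225/(-20271)))*(-7428 - 10455) = (-9761 + (3604*(1/12831) + 15225*(-1/20271)))*(-17883) = (-9761 + (3604/12831 - 175/233))*(-17883) = (-9761 - 1405693/2989623)*(-17883) = -29183115796/2989623*(-17883) = 173960553259956/996541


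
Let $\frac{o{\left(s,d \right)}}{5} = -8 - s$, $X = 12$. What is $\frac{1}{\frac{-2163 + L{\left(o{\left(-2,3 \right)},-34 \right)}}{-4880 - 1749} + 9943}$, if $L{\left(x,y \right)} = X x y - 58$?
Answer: $\frac{6629}{65902128} \approx 0.00010059$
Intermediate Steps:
$o{\left(s,d \right)} = -40 - 5 s$ ($o{\left(s,d \right)} = 5 \left(-8 - s\right) = -40 - 5 s$)
$L{\left(x,y \right)} = -58 + 12 x y$ ($L{\left(x,y \right)} = 12 x y - 58 = -58 + 12 x y$)
$\frac{1}{\frac{-2163 + L{\left(o{\left(-2,3 \right)},-34 \right)}}{-4880 - 1749} + 9943} = \frac{1}{\frac{-2163 - \left(58 - 12 \left(-40 - -10\right) \left(-34\right)\right)}{-4880 - 1749} + 9943} = \frac{1}{\frac{-2163 - \left(58 - 12 \left(-40 + 10\right) \left(-34\right)\right)}{-6629} + 9943} = \frac{1}{\left(-2163 - \left(58 + 360 \left(-34\right)\right)\right) \left(- \frac{1}{6629}\right) + 9943} = \frac{1}{\left(-2163 + \left(-58 + 12240\right)\right) \left(- \frac{1}{6629}\right) + 9943} = \frac{1}{\left(-2163 + 12182\right) \left(- \frac{1}{6629}\right) + 9943} = \frac{1}{10019 \left(- \frac{1}{6629}\right) + 9943} = \frac{1}{- \frac{10019}{6629} + 9943} = \frac{1}{\frac{65902128}{6629}} = \frac{6629}{65902128}$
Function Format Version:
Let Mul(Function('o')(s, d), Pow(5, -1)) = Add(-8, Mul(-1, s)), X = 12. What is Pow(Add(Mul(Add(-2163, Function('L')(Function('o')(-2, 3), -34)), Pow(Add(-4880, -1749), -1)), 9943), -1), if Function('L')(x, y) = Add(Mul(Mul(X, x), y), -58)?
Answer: Rational(6629, 65902128) ≈ 0.00010059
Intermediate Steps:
Function('o')(s, d) = Add(-40, Mul(-5, s)) (Function('o')(s, d) = Mul(5, Add(-8, Mul(-1, s))) = Add(-40, Mul(-5, s)))
Function('L')(x, y) = Add(-58, Mul(12, x, y)) (Function('L')(x, y) = Add(Mul(Mul(12, x), y), -58) = Add(Mul(12, x, y), -58) = Add(-58, Mul(12, x, y)))
Pow(Add(Mul(Add(-2163, Function('L')(Function('o')(-2, 3), -34)), Pow(Add(-4880, -1749), -1)), 9943), -1) = Pow(Add(Mul(Add(-2163, Add(-58, Mul(12, Add(-40, Mul(-5, -2)), -34))), Pow(Add(-4880, -1749), -1)), 9943), -1) = Pow(Add(Mul(Add(-2163, Add(-58, Mul(12, Add(-40, 10), -34))), Pow(-6629, -1)), 9943), -1) = Pow(Add(Mul(Add(-2163, Add(-58, Mul(12, -30, -34))), Rational(-1, 6629)), 9943), -1) = Pow(Add(Mul(Add(-2163, Add(-58, 12240)), Rational(-1, 6629)), 9943), -1) = Pow(Add(Mul(Add(-2163, 12182), Rational(-1, 6629)), 9943), -1) = Pow(Add(Mul(10019, Rational(-1, 6629)), 9943), -1) = Pow(Add(Rational(-10019, 6629), 9943), -1) = Pow(Rational(65902128, 6629), -1) = Rational(6629, 65902128)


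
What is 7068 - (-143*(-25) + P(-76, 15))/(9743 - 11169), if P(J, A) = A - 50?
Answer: 5041254/713 ≈ 7070.5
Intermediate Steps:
P(J, A) = -50 + A
7068 - (-143*(-25) + P(-76, 15))/(9743 - 11169) = 7068 - (-143*(-25) + (-50 + 15))/(9743 - 11169) = 7068 - (3575 - 35)/(-1426) = 7068 - 3540*(-1)/1426 = 7068 - 1*(-1770/713) = 7068 + 1770/713 = 5041254/713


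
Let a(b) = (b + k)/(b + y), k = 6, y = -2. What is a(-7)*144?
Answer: 16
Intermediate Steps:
a(b) = (6 + b)/(-2 + b) (a(b) = (b + 6)/(b - 2) = (6 + b)/(-2 + b))
a(-7)*144 = ((6 - 7)/(-2 - 7))*144 = (-1/(-9))*144 = -⅑*(-1)*144 = (⅑)*144 = 16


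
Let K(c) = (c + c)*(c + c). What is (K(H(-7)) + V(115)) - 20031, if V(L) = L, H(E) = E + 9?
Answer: -19900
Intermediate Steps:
H(E) = 9 + E
K(c) = 4*c² (K(c) = (2*c)*(2*c) = 4*c²)
(K(H(-7)) + V(115)) - 20031 = (4*(9 - 7)² + 115) - 20031 = (4*2² + 115) - 20031 = (4*4 + 115) - 20031 = (16 + 115) - 20031 = 131 - 20031 = -19900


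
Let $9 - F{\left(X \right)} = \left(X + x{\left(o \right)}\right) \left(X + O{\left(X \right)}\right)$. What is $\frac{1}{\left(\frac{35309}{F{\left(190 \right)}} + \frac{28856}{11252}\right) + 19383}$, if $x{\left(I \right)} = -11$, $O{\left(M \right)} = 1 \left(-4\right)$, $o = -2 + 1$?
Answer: $\frac{93630705}{1814984748788} \approx 5.1588 \cdot 10^{-5}$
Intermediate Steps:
$o = -1$
$O{\left(M \right)} = -4$
$F{\left(X \right)} = 9 - \left(-11 + X\right) \left(-4 + X\right)$ ($F{\left(X \right)} = 9 - \left(X - 11\right) \left(X - 4\right) = 9 - \left(-11 + X\right) \left(-4 + X\right)$)
$\frac{1}{\left(\frac{35309}{F{\left(190 \right)}} + \frac{28856}{11252}\right) + 19383} = \frac{1}{\left(\frac{35309}{-35 - 190^{2} + 15 \cdot 190} + \frac{28856}{11252}\right) + 19383} = \frac{1}{\left(\frac{35309}{-35 - 36100 + 2850} + 28856 \cdot \frac{1}{11252}\right) + 19383} = \frac{1}{\left(\frac{35309}{-35 - 36100 + 2850} + \frac{7214}{2813}\right) + 19383} = \frac{1}{\left(\frac{35309}{-33285} + \frac{7214}{2813}\right) + 19383} = \frac{1}{\left(35309 \left(- \frac{1}{33285}\right) + \frac{7214}{2813}\right) + 19383} = \frac{1}{\left(- \frac{35309}{33285} + \frac{7214}{2813}\right) + 19383} = \frac{1}{\frac{140793773}{93630705} + 19383} = \frac{1}{\frac{1814984748788}{93630705}} = \frac{93630705}{1814984748788}$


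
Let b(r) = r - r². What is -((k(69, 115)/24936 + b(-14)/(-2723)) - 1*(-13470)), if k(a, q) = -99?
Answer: -43553703483/3233368 ≈ -13470.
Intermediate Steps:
-((k(69, 115)/24936 + b(-14)/(-2723)) - 1*(-13470)) = -((-99/24936 - 14*(1 - 1*(-14))/(-2723)) - 1*(-13470)) = -((-99*1/24936 - 14*(1 + 14)*(-1/2723)) + 13470) = -((-33/8312 - 14*15*(-1/2723)) + 13470) = -((-33/8312 - 210*(-1/2723)) + 13470) = -((-33/8312 + 30/389) + 13470) = -(236523/3233368 + 13470) = -1*43553703483/3233368 = -43553703483/3233368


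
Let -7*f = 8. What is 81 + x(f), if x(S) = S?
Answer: 559/7 ≈ 79.857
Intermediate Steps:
f = -8/7 (f = -1/7*8 = -8/7 ≈ -1.1429)
81 + x(f) = 81 - 8/7 = 559/7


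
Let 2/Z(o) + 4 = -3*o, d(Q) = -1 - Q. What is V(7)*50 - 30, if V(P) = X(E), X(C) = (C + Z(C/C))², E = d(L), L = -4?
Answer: 16580/49 ≈ 338.37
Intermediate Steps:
E = 3 (E = -1 - 1*(-4) = -1 + 4 = 3)
Z(o) = 2/(-4 - 3*o)
X(C) = (-2/7 + C)² (X(C) = (C - 2/(4 + 3*(C/C)))² = (C - 2/(4 + 3*1))² = (C - 2/(4 + 3))² = (C - 2/7)² = (-2/7 + C)²)
V(P) = 361/49 (V(P) = (-2 + 7*3)²/49 = (-2 + 21)²/49 = (1/49)*19² = (1/49)*361 = 361/49)
V(7)*50 - 30 = (361/49)*50 - 30 = 18050/49 - 30 = 16580/49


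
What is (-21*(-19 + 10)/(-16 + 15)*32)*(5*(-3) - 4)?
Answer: 114912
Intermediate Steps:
(-21*(-19 + 10)/(-16 + 15)*32)*(5*(-3) - 4) = (-(-189)/(-1)*32)*(-15 - 4) = (-(-189)*(-1)*32)*(-19) = (-21*9*32)*(-19) = -189*32*(-19) = -6048*(-19) = 114912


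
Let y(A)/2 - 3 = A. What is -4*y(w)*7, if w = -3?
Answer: 0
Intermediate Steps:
y(A) = 6 + 2*A
-4*y(w)*7 = -4*(6 + 2*(-3))*7 = -4*(6 - 6)*7 = -4*0*7 = 0*7 = 0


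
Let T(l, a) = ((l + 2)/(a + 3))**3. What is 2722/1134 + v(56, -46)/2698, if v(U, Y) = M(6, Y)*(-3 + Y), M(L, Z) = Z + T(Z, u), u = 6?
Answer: 36884038/6883947 ≈ 5.3580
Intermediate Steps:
T(l, a) = (2 + l)**3/(3 + a)**3 (T(l, a) = ((2 + l)/(3 + a))**3 = (2 + l)**3/(3 + a)**3)
M(L, Z) = Z + (2 + Z)**3/729 (M(L, Z) = Z + (2 + Z)**3/(3 + 6)**3 = Z + (2 + Z)**3/9**3 = Z + (2 + Z)**3*(1/729) = Z + (2 + Z)**3/729)
v(U, Y) = (-3 + Y)*(Y + (2 + Y)**3/729) (v(U, Y) = (Y + (2 + Y)**3/729)*(-3 + Y) = (-3 + Y)*(Y + (2 + Y)**3/729))
2722/1134 + v(56, -46)/2698 = 2722/1134 + ((-3 - 46)*((2 - 46)**3 + 729*(-46))/729)/2698 = 2722*(1/1134) + ((1/729)*(-49)*((-44)**3 - 33534))*(1/2698) = 1361/567 + ((1/729)*(-49)*(-85184 - 33534))*(1/2698) = 1361/567 + ((1/729)*(-49)*(-118718))*(1/2698) = 1361/567 + (5817182/729)*(1/2698) = 1361/567 + 2908591/983421 = 36884038/6883947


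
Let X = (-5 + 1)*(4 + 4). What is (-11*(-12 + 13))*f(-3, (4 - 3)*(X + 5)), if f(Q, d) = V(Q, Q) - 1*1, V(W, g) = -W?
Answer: -22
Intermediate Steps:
X = -32 (X = -4*8 = -32)
f(Q, d) = -1 - Q (f(Q, d) = -Q - 1*1 = -Q - 1 = -1 - Q)
(-11*(-12 + 13))*f(-3, (4 - 3)*(X + 5)) = (-11*(-12 + 13))*(-1 - 1*(-3)) = (-11*1)*(-1 + 3) = -11*2 = -22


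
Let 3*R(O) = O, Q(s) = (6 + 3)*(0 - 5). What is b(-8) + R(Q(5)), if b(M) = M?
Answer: -23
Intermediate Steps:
Q(s) = -45 (Q(s) = 9*(-5) = -45)
R(O) = O/3
b(-8) + R(Q(5)) = -8 + (⅓)*(-45) = -8 - 15 = -23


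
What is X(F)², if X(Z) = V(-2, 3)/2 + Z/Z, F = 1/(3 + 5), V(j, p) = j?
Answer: 0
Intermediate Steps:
F = ⅛ (F = 1/8 = ⅛ ≈ 0.12500)
X(Z) = 0 (X(Z) = -2/2 + Z/Z = -2*½ + 1 = -1 + 1 = 0)
X(F)² = 0² = 0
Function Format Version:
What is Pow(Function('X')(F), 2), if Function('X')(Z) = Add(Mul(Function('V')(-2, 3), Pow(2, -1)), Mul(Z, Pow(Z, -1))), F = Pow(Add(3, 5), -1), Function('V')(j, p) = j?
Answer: 0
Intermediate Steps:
F = Rational(1, 8) (F = Pow(8, -1) = Rational(1, 8) ≈ 0.12500)
Function('X')(Z) = 0 (Function('X')(Z) = Add(Mul(-2, Pow(2, -1)), Mul(Z, Pow(Z, -1))) = Add(Mul(-2, Rational(1, 2)), 1) = Add(-1, 1) = 0)
Pow(Function('X')(F), 2) = Pow(0, 2) = 0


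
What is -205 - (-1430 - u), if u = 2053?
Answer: 3278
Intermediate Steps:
-205 - (-1430 - u) = -205 - (-1430 - 1*2053) = -205 - (-1430 - 2053) = -205 - 1*(-3483) = -205 + 3483 = 3278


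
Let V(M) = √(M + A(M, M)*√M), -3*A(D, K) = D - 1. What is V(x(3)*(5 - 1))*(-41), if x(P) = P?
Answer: -41*√(108 - 66*√3)/3 ≈ -34.345*I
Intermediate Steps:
A(D, K) = ⅓ - D/3 (A(D, K) = -(D - 1)/3 = -(-1 + D)/3 = ⅓ - D/3)
V(M) = √(M + √M*(⅓ - M/3)) (V(M) = √(M + (⅓ - M/3)*√M) = √(M + √M*(⅓ - M/3)))
V(x(3)*(5 - 1))*(-41) = (√3*√(3*(3*(5 - 1)) - √(3*(5 - 1))*(-1 + 3*(5 - 1)))/3)*(-41) = (√3*√(3*(3*4) - √(3*4)*(-1 + 3*4))/3)*(-41) = (√3*√(3*12 - √12*(-1 + 12))/3)*(-41) = (√3*√(36 - 1*2*√3*11)/3)*(-41) = (√3*√(36 - 22*√3)/3)*(-41) = -41*√3*√(36 - 22*√3)/3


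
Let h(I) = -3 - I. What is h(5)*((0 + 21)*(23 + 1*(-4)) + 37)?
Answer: -3488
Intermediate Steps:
h(5)*((0 + 21)*(23 + 1*(-4)) + 37) = (-3 - 1*5)*((0 + 21)*(23 + 1*(-4)) + 37) = (-3 - 5)*(21*(23 - 4) + 37) = -8*(21*19 + 37) = -8*(399 + 37) = -8*436 = -3488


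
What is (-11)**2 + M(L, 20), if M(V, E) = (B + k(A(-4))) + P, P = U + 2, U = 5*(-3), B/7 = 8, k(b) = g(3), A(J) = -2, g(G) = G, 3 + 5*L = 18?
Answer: 167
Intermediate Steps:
L = 3 (L = -3/5 + (1/5)*18 = -3/5 + 18/5 = 3)
k(b) = 3
B = 56 (B = 7*8 = 56)
U = -15
P = -13 (P = -15 + 2 = -13)
M(V, E) = 46 (M(V, E) = (56 + 3) - 13 = 59 - 13 = 46)
(-11)**2 + M(L, 20) = (-11)**2 + 46 = 121 + 46 = 167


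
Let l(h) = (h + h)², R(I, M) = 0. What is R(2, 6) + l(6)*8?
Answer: 1152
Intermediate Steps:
l(h) = 4*h² (l(h) = (2*h)² = 4*h²)
R(2, 6) + l(6)*8 = 0 + (4*6²)*8 = 0 + (4*36)*8 = 0 + 144*8 = 0 + 1152 = 1152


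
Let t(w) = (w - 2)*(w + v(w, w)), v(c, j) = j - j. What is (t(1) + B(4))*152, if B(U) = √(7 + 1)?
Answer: -152 + 304*√2 ≈ 277.92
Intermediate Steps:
v(c, j) = 0
t(w) = w*(-2 + w) (t(w) = (w - 2)*(w + 0) = (-2 + w)*w = w*(-2 + w))
B(U) = 2*√2 (B(U) = √8 = 2*√2)
(t(1) + B(4))*152 = (1*(-2 + 1) + 2*√2)*152 = (1*(-1) + 2*√2)*152 = (-1 + 2*√2)*152 = -152 + 304*√2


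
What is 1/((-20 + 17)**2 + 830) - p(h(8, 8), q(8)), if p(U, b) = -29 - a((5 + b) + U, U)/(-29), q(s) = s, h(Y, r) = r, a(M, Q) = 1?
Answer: 704789/24331 ≈ 28.967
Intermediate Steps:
p(U, b) = -840/29 (p(U, b) = -29 - 1/(-29) = -29 - (-1)/29 = -29 - 1*(-1/29) = -29 + 1/29 = -840/29)
1/((-20 + 17)**2 + 830) - p(h(8, 8), q(8)) = 1/((-20 + 17)**2 + 830) - 1*(-840/29) = 1/((-3)**2 + 830) + 840/29 = 1/(9 + 830) + 840/29 = 1/839 + 840/29 = 704789/24331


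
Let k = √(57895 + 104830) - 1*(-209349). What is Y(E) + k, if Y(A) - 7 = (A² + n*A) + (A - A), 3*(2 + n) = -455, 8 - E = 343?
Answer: 1119178/3 + 5*√6509 ≈ 3.7346e+5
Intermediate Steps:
E = -335 (E = 8 - 1*343 = 8 - 343 = -335)
n = -461/3 (n = -2 + (⅓)*(-455) = -2 - 455/3 = -461/3 ≈ -153.67)
Y(A) = 7 + A² - 461*A/3 (Y(A) = 7 + ((A² - 461*A/3) + (A - A)) = 7 + ((A² - 461*A/3) + 0) = 7 + (A² - 461*A/3) = 7 + A² - 461*A/3)
k = 209349 + 5*√6509 (k = √162725 + 209349 = 5*√6509 + 209349 = 209349 + 5*√6509 ≈ 2.0975e+5)
Y(E) + k = (7 + (-335)² - 461/3*(-335)) + (209349 + 5*√6509) = (7 + 112225 + 154435/3) + (209349 + 5*√6509) = 491131/3 + (209349 + 5*√6509) = 1119178/3 + 5*√6509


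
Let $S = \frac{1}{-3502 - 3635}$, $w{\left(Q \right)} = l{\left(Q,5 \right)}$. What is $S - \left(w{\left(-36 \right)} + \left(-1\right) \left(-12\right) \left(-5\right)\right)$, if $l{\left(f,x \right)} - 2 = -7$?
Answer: $\frac{463904}{7137} \approx 65.0$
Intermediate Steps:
$l{\left(f,x \right)} = -5$ ($l{\left(f,x \right)} = 2 - 7 = -5$)
$w{\left(Q \right)} = -5$
$S = - \frac{1}{7137}$ ($S = \frac{1}{-7137} = - \frac{1}{7137} \approx -0.00014011$)
$S - \left(w{\left(-36 \right)} + \left(-1\right) \left(-12\right) \left(-5\right)\right) = - \frac{1}{7137} - \left(-5 + \left(-1\right) \left(-12\right) \left(-5\right)\right) = - \frac{1}{7137} - \left(-5 + 12 \left(-5\right)\right) = - \frac{1}{7137} - \left(-5 - 60\right) = - \frac{1}{7137} - -65 = - \frac{1}{7137} + 65 = \frac{463904}{7137}$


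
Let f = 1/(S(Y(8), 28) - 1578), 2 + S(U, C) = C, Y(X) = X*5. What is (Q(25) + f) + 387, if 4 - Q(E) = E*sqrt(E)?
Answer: 412831/1552 ≈ 266.00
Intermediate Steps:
Y(X) = 5*X
S(U, C) = -2 + C
Q(E) = 4 - E**(3/2) (Q(E) = 4 - E*sqrt(E) = 4 - E**(3/2))
f = -1/1552 (f = 1/((-2 + 28) - 1578) = 1/(26 - 1578) = 1/(-1552) = -1/1552 ≈ -0.00064433)
(Q(25) + f) + 387 = ((4 - 25**(3/2)) - 1/1552) + 387 = ((4 - 1*125) - 1/1552) + 387 = ((4 - 125) - 1/1552) + 387 = (-121 - 1/1552) + 387 = -187793/1552 + 387 = 412831/1552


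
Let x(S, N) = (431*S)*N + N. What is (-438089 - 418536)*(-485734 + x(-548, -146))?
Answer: -29123166688000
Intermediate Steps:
x(S, N) = N + 431*N*S (x(S, N) = 431*N*S + N = N + 431*N*S)
(-438089 - 418536)*(-485734 + x(-548, -146)) = (-438089 - 418536)*(-485734 - 146*(1 + 431*(-548))) = -856625*(-485734 - 146*(1 - 236188)) = -856625*(-485734 - 146*(-236187)) = -856625*(-485734 + 34483302) = -856625*33997568 = -29123166688000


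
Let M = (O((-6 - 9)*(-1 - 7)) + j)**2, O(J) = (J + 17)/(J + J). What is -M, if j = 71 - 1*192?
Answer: -835383409/57600 ≈ -14503.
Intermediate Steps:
O(J) = (17 + J)/(2*J) (O(J) = (17 + J)/((2*J)) = (17 + J)*(1/(2*J)) = (17 + J)/(2*J))
j = -121 (j = 71 - 192 = -121)
M = 835383409/57600 (M = ((17 + (-6 - 9)*(-1 - 7))/(2*(((-6 - 9)*(-1 - 7)))) - 121)**2 = ((17 - 15*(-8))/(2*((-15*(-8)))) - 121)**2 = ((1/2)*(17 + 120)/120 - 121)**2 = ((1/2)*(1/120)*137 - 121)**2 = (137/240 - 121)**2 = (-28903/240)**2 = 835383409/57600 ≈ 14503.)
-M = -1*835383409/57600 = -835383409/57600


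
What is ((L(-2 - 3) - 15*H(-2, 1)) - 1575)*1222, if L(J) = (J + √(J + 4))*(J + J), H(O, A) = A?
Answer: -1881880 - 12220*I ≈ -1.8819e+6 - 12220.0*I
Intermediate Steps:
L(J) = 2*J*(J + √(4 + J)) (L(J) = (J + √(4 + J))*(2*J) = 2*J*(J + √(4 + J)))
((L(-2 - 3) - 15*H(-2, 1)) - 1575)*1222 = ((2*(-2 - 3)*((-2 - 3) + √(4 + (-2 - 3))) - 15*1) - 1575)*1222 = ((2*(-5)*(-5 + √(4 - 5)) - 15) - 1575)*1222 = ((2*(-5)*(-5 + √(-1)) - 15) - 1575)*1222 = ((2*(-5)*(-5 + I) - 15) - 1575)*1222 = (((50 - 10*I) - 15) - 1575)*1222 = ((35 - 10*I) - 1575)*1222 = (-1540 - 10*I)*1222 = -1881880 - 12220*I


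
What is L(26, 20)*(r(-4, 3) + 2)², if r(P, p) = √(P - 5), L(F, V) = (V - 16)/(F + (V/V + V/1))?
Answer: -20/47 + 48*I/47 ≈ -0.42553 + 1.0213*I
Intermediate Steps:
L(F, V) = (-16 + V)/(1 + F + V) (L(F, V) = (-16 + V)/(F + (1 + V*1)) = (-16 + V)/(F + (1 + V)) = (-16 + V)/(1 + F + V))
r(P, p) = √(-5 + P)
L(26, 20)*(r(-4, 3) + 2)² = ((-16 + 20)/(1 + 26 + 20))*(√(-5 - 4) + 2)² = (4/47)*(√(-9) + 2)² = ((1/47)*4)*(3*I + 2)² = 4*(2 + 3*I)²/47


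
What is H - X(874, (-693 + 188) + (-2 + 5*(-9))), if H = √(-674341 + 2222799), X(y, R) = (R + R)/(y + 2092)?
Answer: 552/1483 + √1548458 ≈ 1244.7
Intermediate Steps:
X(y, R) = 2*R/(2092 + y) (X(y, R) = (2*R)/(2092 + y) = 2*R/(2092 + y))
H = √1548458 ≈ 1244.4
H - X(874, (-693 + 188) + (-2 + 5*(-9))) = √1548458 - 2*((-693 + 188) + (-2 + 5*(-9)))/(2092 + 874) = √1548458 - 2*(-505 + (-2 - 45))/2966 = √1548458 - 2*(-505 - 47)/2966 = √1548458 - 2*(-552)/2966 = √1548458 - 1*(-552/1483) = √1548458 + 552/1483 = 552/1483 + √1548458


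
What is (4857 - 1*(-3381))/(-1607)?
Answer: -8238/1607 ≈ -5.1263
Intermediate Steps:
(4857 - 1*(-3381))/(-1607) = (4857 + 3381)*(-1/1607) = 8238*(-1/1607) = -8238/1607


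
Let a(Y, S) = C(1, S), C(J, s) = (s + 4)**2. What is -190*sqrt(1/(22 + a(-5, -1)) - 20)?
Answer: -190*I*sqrt(19189)/31 ≈ -849.02*I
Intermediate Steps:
C(J, s) = (4 + s)**2
a(Y, S) = (4 + S)**2
-190*sqrt(1/(22 + a(-5, -1)) - 20) = -190*sqrt(1/(22 + (4 - 1)**2) - 20) = -190*sqrt(1/(22 + 3**2) - 20) = -190*sqrt(1/(22 + 9) - 20) = -190*sqrt(1/31 - 20) = -190*I*sqrt(19189)/31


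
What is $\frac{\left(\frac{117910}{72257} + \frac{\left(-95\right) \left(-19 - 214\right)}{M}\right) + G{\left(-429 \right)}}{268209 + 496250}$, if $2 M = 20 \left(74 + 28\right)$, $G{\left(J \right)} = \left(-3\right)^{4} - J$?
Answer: $\frac{7861553659}{11268452848452} \approx 0.00069766$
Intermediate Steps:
$G{\left(J \right)} = 81 - J$
$M = 1020$ ($M = \frac{20 \left(74 + 28\right)}{2} = \frac{20 \cdot 102}{2} = \frac{1}{2} \cdot 2040 = 1020$)
$\frac{\left(\frac{117910}{72257} + \frac{\left(-95\right) \left(-19 - 214\right)}{M}\right) + G{\left(-429 \right)}}{268209 + 496250} = \frac{\left(\frac{117910}{72257} + \frac{\left(-95\right) \left(-19 - 214\right)}{1020}\right) + \left(81 - -429\right)}{268209 + 496250} = \frac{\left(117910 \cdot \frac{1}{72257} + \left(-95\right) \left(-233\right) \frac{1}{1020}\right) + \left(81 + 429\right)}{764459} = \left(\left(\frac{117910}{72257} + 22135 \cdot \frac{1}{1020}\right) + 510\right) \frac{1}{764459} = \left(\left(\frac{117910}{72257} + \frac{4427}{204}\right) + 510\right) \frac{1}{764459} = \left(\frac{343935379}{14740428} + 510\right) \frac{1}{764459} = \frac{7861553659}{14740428} \cdot \frac{1}{764459} = \frac{7861553659}{11268452848452}$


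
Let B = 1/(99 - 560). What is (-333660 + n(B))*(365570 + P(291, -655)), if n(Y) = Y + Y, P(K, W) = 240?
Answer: -56267892612220/461 ≈ -1.2206e+11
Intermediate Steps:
B = -1/461 (B = 1/(-461) = -1/461 ≈ -0.0021692)
n(Y) = 2*Y
(-333660 + n(B))*(365570 + P(291, -655)) = (-333660 + 2*(-1/461))*(365570 + 240) = (-333660 - 2/461)*365810 = -153817262/461*365810 = -56267892612220/461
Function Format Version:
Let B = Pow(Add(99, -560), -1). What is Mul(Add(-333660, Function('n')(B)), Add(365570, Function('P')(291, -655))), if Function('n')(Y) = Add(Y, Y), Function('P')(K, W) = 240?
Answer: Rational(-56267892612220, 461) ≈ -1.2206e+11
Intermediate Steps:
B = Rational(-1, 461) (B = Pow(-461, -1) = Rational(-1, 461) ≈ -0.0021692)
Function('n')(Y) = Mul(2, Y)
Mul(Add(-333660, Function('n')(B)), Add(365570, Function('P')(291, -655))) = Mul(Add(-333660, Mul(2, Rational(-1, 461))), Add(365570, 240)) = Mul(Add(-333660, Rational(-2, 461)), 365810) = Mul(Rational(-153817262, 461), 365810) = Rational(-56267892612220, 461)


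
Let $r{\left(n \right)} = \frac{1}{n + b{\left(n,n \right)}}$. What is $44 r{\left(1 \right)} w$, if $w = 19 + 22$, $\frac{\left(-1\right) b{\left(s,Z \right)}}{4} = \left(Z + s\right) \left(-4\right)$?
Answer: $\frac{164}{3} \approx 54.667$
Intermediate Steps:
$b{\left(s,Z \right)} = 16 Z + 16 s$ ($b{\left(s,Z \right)} = - 4 \left(Z + s\right) \left(-4\right) = - 4 \left(- 4 Z - 4 s\right) = 16 Z + 16 s$)
$r{\left(n \right)} = \frac{1}{33 n}$ ($r{\left(n \right)} = \frac{1}{n + \left(16 n + 16 n\right)} = \frac{1}{n + 32 n} = \frac{1}{33 n}$)
$w = 41$
$44 r{\left(1 \right)} w = 44 \frac{1}{33 \cdot 1} \cdot 41 = 44 \cdot \frac{1}{33} \cdot 1 \cdot 41 = 44 \cdot \frac{1}{33} \cdot 41 = \frac{4}{3} \cdot 41 = \frac{164}{3}$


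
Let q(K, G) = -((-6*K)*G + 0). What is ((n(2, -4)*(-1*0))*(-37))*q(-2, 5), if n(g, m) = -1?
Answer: 0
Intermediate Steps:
q(K, G) = 6*G*K (q(K, G) = -(-6*G*K + 0) = -(-6)*G*K = 6*G*K)
((n(2, -4)*(-1*0))*(-37))*q(-2, 5) = (-(-1)*0*(-37))*(6*5*(-2)) = (-1*0*(-37))*(-60) = (0*(-37))*(-60) = 0*(-60) = 0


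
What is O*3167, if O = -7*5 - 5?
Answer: -126680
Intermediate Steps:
O = -40 (O = -35 - 5 = -40)
O*3167 = -40*3167 = -126680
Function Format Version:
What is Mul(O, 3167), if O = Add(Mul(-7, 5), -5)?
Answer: -126680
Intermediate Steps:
O = -40 (O = Add(-35, -5) = -40)
Mul(O, 3167) = Mul(-40, 3167) = -126680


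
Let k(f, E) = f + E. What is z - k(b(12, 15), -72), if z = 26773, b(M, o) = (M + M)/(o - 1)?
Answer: 187903/7 ≈ 26843.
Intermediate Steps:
b(M, o) = 2*M/(-1 + o) (b(M, o) = (2*M)/(-1 + o) = 2*M/(-1 + o))
k(f, E) = E + f
z - k(b(12, 15), -72) = 26773 - (-72 + 2*12/(-1 + 15)) = 26773 - (-72 + 2*12/14) = 26773 - (-72 + 2*12*(1/14)) = 26773 - (-72 + 12/7) = 26773 - 1*(-492/7) = 26773 + 492/7 = 187903/7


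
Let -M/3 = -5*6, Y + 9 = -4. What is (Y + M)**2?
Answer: 5929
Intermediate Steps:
Y = -13 (Y = -9 - 4 = -13)
M = 90 (M = -(-15)*6 = -3*(-30) = 90)
(Y + M)**2 = (-13 + 90)**2 = 77**2 = 5929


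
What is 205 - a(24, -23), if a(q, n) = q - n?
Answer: 158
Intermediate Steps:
205 - a(24, -23) = 205 - (24 - 1*(-23)) = 205 - (24 + 23) = 205 - 1*47 = 205 - 47 = 158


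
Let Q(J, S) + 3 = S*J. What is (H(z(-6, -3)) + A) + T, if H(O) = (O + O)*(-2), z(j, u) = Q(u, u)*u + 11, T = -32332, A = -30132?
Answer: -62436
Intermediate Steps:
Q(J, S) = -3 + J*S (Q(J, S) = -3 + S*J = -3 + J*S)
z(j, u) = 11 + u*(-3 + u**2) (z(j, u) = (-3 + u*u)*u + 11 = (-3 + u**2)*u + 11 = u*(-3 + u**2) + 11 = 11 + u*(-3 + u**2))
H(O) = -4*O (H(O) = (2*O)*(-2) = -4*O)
(H(z(-6, -3)) + A) + T = (-4*(11 - 3*(-3 + (-3)**2)) - 30132) - 32332 = (-4*(11 - 3*(-3 + 9)) - 30132) - 32332 = (-4*(11 - 3*6) - 30132) - 32332 = (-4*(11 - 18) - 30132) - 32332 = (-4*(-7) - 30132) - 32332 = (28 - 30132) - 32332 = -30104 - 32332 = -62436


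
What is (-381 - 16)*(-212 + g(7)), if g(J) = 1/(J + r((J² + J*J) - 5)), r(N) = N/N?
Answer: 672915/8 ≈ 84114.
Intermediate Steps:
r(N) = 1
g(J) = 1/(1 + J) (g(J) = 1/(J + 1) = 1/(1 + J))
(-381 - 16)*(-212 + g(7)) = (-381 - 16)*(-212 + 1/(1 + 7)) = -397*(-212 + 1/8) = -397*(-212 + ⅛) = -397*(-1695/8) = 672915/8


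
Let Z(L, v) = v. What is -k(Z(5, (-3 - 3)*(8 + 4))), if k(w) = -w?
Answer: -72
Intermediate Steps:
-k(Z(5, (-3 - 3)*(8 + 4))) = -(-1)*(-3 - 3)*(8 + 4) = -(-1)*(-6*12) = -(-1)*(-72) = -1*72 = -72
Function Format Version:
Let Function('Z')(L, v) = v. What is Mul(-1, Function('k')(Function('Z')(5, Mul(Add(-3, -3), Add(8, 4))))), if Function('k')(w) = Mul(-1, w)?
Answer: -72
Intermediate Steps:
Mul(-1, Function('k')(Function('Z')(5, Mul(Add(-3, -3), Add(8, 4))))) = Mul(-1, Mul(-1, Mul(Add(-3, -3), Add(8, 4)))) = Mul(-1, Mul(-1, Mul(-6, 12))) = Mul(-1, Mul(-1, -72)) = Mul(-1, 72) = -72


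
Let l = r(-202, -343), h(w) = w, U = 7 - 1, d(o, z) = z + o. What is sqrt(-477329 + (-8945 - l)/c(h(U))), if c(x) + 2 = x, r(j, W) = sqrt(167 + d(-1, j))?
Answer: sqrt(-1918261 - 6*I)/2 ≈ 0.001083 - 692.51*I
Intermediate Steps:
d(o, z) = o + z
U = 6
r(j, W) = sqrt(166 + j) (r(j, W) = sqrt(167 + (-1 + j)) = sqrt(166 + j))
c(x) = -2 + x
l = 6*I (l = sqrt(166 - 202) = sqrt(-36) = 6*I ≈ 6.0*I)
sqrt(-477329 + (-8945 - l)/c(h(U))) = sqrt(-477329 + (-8945 - 6*I)/(-2 + 6)) = sqrt(-477329 + (-8945 - 6*I)/4) = sqrt(-477329 + (-8945 - 6*I)*(1/4)) = sqrt(-477329 + (-8945/4 - 3*I/2)) = sqrt(-1918261/4 - 3*I/2)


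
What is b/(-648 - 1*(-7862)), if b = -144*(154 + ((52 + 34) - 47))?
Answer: -13896/3607 ≈ -3.8525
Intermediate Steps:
b = -27792 (b = -144*(154 + (86 - 47)) = -144*(154 + 39) = -144*193 = -27792)
b/(-648 - 1*(-7862)) = -27792/(-648 - 1*(-7862)) = -27792/(-648 + 7862) = -27792/7214 = -27792*1/7214 = -13896/3607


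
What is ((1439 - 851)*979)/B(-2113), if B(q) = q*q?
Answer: 575652/4464769 ≈ 0.12893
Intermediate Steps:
B(q) = q²
((1439 - 851)*979)/B(-2113) = ((1439 - 851)*979)/((-2113)²) = (588*979)/4464769 = 575652*(1/4464769) = 575652/4464769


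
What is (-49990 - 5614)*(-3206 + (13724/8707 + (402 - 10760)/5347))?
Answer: 8300364703833808/46556329 ≈ 1.7829e+8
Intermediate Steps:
(-49990 - 5614)*(-3206 + (13724/8707 + (402 - 10760)/5347)) = -55604*(-3206 + (13724*(1/8707) - 10358*1/5347)) = -55604*(-3206 + (13724/8707 - 10358/5347)) = -55604*(-3206 - 16804878/46556329) = -55604*(-149276395652/46556329) = 8300364703833808/46556329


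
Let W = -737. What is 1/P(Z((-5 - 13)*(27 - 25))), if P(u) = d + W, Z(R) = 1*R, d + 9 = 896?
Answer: 1/150 ≈ 0.0066667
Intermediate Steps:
d = 887 (d = -9 + 896 = 887)
Z(R) = R
P(u) = 150 (P(u) = 887 - 737 = 150)
1/P(Z((-5 - 13)*(27 - 25))) = 1/150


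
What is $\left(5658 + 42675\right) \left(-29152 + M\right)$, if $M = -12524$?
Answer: $-2014326108$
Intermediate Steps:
$\left(5658 + 42675\right) \left(-29152 + M\right) = \left(5658 + 42675\right) \left(-29152 - 12524\right) = 48333 \left(-41676\right) = -2014326108$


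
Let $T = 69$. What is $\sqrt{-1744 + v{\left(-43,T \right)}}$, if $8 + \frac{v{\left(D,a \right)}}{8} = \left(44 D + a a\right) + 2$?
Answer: $46 \sqrt{10} \approx 145.46$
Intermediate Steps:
$v{\left(D,a \right)} = -48 + 8 a^{2} + 352 D$ ($v{\left(D,a \right)} = -64 + 8 \left(\left(44 D + a a\right) + 2\right) = -64 + 8 \left(\left(44 D + a^{2}\right) + 2\right) = -64 + 8 \left(\left(a^{2} + 44 D\right) + 2\right) = -64 + 8 \left(2 + a^{2} + 44 D\right) = -64 + \left(16 + 8 a^{2} + 352 D\right) = -48 + 8 a^{2} + 352 D$)
$\sqrt{-1744 + v{\left(-43,T \right)}} = \sqrt{-1744 + \left(-48 + 8 \cdot 69^{2} + 352 \left(-43\right)\right)} = \sqrt{-1744 - -22904} = \sqrt{-1744 + 22904} = \sqrt{21160} = 46 \sqrt{10}$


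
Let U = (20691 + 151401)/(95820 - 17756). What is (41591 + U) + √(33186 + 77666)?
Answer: 811732979/19516 + 2*√27713 ≈ 41926.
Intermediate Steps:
U = 43023/19516 (U = 172092/78064 = 172092*(1/78064) = 43023/19516 ≈ 2.2045)
(41591 + U) + √(33186 + 77666) = (41591 + 43023/19516) + √(33186 + 77666) = 811732979/19516 + √110852 = 811732979/19516 + 2*√27713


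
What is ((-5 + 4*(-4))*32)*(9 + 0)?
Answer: -6048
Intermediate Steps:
((-5 + 4*(-4))*32)*(9 + 0) = ((-5 - 16)*32)*9 = -21*32*9 = -672*9 = -6048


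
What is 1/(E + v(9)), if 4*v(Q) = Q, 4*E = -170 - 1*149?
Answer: -2/155 ≈ -0.012903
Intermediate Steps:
E = -319/4 (E = (-170 - 1*149)/4 = (-170 - 149)/4 = (¼)*(-319) = -319/4 ≈ -79.750)
v(Q) = Q/4
1/(E + v(9)) = 1/(-319/4 + (¼)*9) = 1/(-319/4 + 9/4) = 1/(-155/2) = -2/155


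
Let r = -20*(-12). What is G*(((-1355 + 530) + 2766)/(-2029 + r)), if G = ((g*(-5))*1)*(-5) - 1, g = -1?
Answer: 50466/1789 ≈ 28.209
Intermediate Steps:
r = 240
G = -26 (G = (-1*(-5)*1)*(-5) - 1 = (5*1)*(-5) - 1 = 5*(-5) - 1 = -25 - 1 = -26)
G*(((-1355 + 530) + 2766)/(-2029 + r)) = -26*((-1355 + 530) + 2766)/(-2029 + 240) = -26*(-825 + 2766)/(-1789) = -50466*(-1)/1789 = -26*(-1941/1789) = 50466/1789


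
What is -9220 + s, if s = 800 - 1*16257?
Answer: -24677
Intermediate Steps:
s = -15457 (s = 800 - 16257 = -15457)
-9220 + s = -9220 - 15457 = -24677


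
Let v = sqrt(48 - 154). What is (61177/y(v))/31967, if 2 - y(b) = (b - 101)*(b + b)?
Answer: 6545939/69864198170 - 6178877*I*sqrt(106)/69864198170 ≈ 9.3695e-5 - 0.00091056*I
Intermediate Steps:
v = I*sqrt(106) (v = sqrt(-106) = I*sqrt(106) ≈ 10.296*I)
y(b) = 2 - 2*b*(-101 + b) (y(b) = 2 - (b - 101)*(b + b) = 2 - (-101 + b)*2*b = 2 - 2*b*(-101 + b))
(61177/y(v))/31967 = (61177/(2 - 2*(I*sqrt(106))**2 + 202*(I*sqrt(106))))/31967 = (61177/(2 - 2*(-106) + 202*I*sqrt(106)))*(1/31967) = (61177/(2 + 212 + 202*I*sqrt(106)))*(1/31967) = (61177/(214 + 202*I*sqrt(106)))*(1/31967) = 61177/(31967*(214 + 202*I*sqrt(106)))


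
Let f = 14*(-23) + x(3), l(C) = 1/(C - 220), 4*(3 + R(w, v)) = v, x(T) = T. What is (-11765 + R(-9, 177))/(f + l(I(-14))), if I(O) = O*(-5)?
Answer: 3517125/95702 ≈ 36.751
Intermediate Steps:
R(w, v) = -3 + v/4
I(O) = -5*O
l(C) = 1/(-220 + C)
f = -319 (f = 14*(-23) + 3 = -322 + 3 = -319)
(-11765 + R(-9, 177))/(f + l(I(-14))) = (-11765 + (-3 + (1/4)*177))/(-319 + 1/(-220 - 5*(-14))) = (-11765 + (-3 + 177/4))/(-319 + 1/(-220 + 70)) = (-11765 + 165/4)/(-319 + 1/(-150)) = -46895/(4*(-319 - 1/150)) = -46895/(4*(-47851/150)) = -46895/4*(-150/47851) = 3517125/95702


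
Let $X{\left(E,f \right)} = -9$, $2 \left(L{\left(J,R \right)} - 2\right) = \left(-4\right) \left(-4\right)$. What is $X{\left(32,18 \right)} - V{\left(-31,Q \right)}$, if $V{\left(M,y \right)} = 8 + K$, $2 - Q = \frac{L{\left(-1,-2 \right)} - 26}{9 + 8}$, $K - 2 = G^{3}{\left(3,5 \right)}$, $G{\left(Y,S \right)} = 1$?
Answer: $-20$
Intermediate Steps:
$K = 3$ ($K = 2 + 1^{3} = 2 + 1 = 3$)
$L{\left(J,R \right)} = 10$ ($L{\left(J,R \right)} = 2 + \frac{\left(-4\right) \left(-4\right)}{2} = 2 + \frac{1}{2} \cdot 16 = 2 + 8 = 10$)
$Q = \frac{50}{17}$ ($Q = 2 - \frac{10 - 26}{9 + 8} = 2 - - \frac{16}{17} = 2 + \frac{16}{17} = \frac{50}{17} \approx 2.9412$)
$V{\left(M,y \right)} = 11$ ($V{\left(M,y \right)} = 8 + 3 = 11$)
$X{\left(32,18 \right)} - V{\left(-31,Q \right)} = -9 - 11 = -20$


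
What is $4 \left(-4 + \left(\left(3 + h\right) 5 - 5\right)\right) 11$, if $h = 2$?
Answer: $704$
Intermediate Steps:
$4 \left(-4 + \left(\left(3 + h\right) 5 - 5\right)\right) 11 = 4 \left(-4 - \left(5 - \left(3 + 2\right) 5\right)\right) 11 = 4 \left(-4 + \left(5 \cdot 5 - 5\right)\right) 11 = 4 \left(-4 + \left(25 - 5\right)\right) 11 = 4 \left(-4 + 20\right) 11 = 4 \cdot 16 \cdot 11 = 4 \cdot 176 = 704$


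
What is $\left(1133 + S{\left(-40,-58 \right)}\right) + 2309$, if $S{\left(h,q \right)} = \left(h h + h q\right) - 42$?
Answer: $7320$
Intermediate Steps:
$S{\left(h,q \right)} = -42 + h^{2} + h q$ ($S{\left(h,q \right)} = \left(h^{2} + h q\right) - 42 = -42 + h^{2} + h q$)
$\left(1133 + S{\left(-40,-58 \right)}\right) + 2309 = \left(1133 - \left(-2278 - 1600\right)\right) + 2309 = \left(1133 + \left(-42 + 1600 + 2320\right)\right) + 2309 = \left(1133 + 3878\right) + 2309 = 5011 + 2309 = 7320$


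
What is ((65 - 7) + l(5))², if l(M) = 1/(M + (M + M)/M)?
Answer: 165649/49 ≈ 3380.6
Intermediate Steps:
l(M) = 1/(2 + M) (l(M) = 1/(M + (2*M)/M) = 1/(M + 2) = 1/(2 + M))
((65 - 7) + l(5))² = ((65 - 7) + 1/(2 + 5))² = (58 + 1/7)² = (58 + ⅐)² = (407/7)² = 165649/49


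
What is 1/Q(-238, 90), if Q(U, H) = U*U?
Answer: 1/56644 ≈ 1.7654e-5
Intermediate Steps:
Q(U, H) = U**2
1/Q(-238, 90) = 1/((-238)**2) = 1/56644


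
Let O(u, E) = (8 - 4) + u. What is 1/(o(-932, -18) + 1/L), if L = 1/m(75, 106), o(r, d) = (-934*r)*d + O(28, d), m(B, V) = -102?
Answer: -1/15668854 ≈ -6.3821e-8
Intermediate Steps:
O(u, E) = 4 + u
o(r, d) = 32 - 934*d*r (o(r, d) = (-934*r)*d + (4 + 28) = -934*d*r + 32 = 32 - 934*d*r)
L = -1/102 (L = 1/(-102) = -1/102 ≈ -0.0098039)
1/(o(-932, -18) + 1/L) = 1/((32 - 934*(-18)*(-932)) + 1/(-1/102)) = 1/((32 - 15668784) - 102) = 1/(-15668752 - 102) = 1/(-15668854) = -1/15668854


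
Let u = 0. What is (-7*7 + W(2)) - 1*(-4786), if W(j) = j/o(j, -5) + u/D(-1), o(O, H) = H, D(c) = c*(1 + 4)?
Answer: 23683/5 ≈ 4736.6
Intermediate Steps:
D(c) = 5*c (D(c) = c*5 = 5*c)
W(j) = -j/5 (W(j) = j/(-5) + 0/((5*(-1))) = j*(-1/5) + 0/(-5) = -j/5 + 0*(-1/5) = -j/5 + 0 = -j/5)
(-7*7 + W(2)) - 1*(-4786) = (-7*7 - 1/5*2) - 1*(-4786) = (-49 - 2/5) + 4786 = -247/5 + 4786 = 23683/5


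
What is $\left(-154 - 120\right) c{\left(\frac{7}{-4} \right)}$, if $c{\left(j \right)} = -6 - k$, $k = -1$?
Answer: $1370$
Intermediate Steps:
$c{\left(j \right)} = -5$ ($c{\left(j \right)} = -6 - -1 = -6 + 1 = -5$)
$\left(-154 - 120\right) c{\left(\frac{7}{-4} \right)} = \left(-154 - 120\right) \left(-5\right) = \left(-274\right) \left(-5\right) = 1370$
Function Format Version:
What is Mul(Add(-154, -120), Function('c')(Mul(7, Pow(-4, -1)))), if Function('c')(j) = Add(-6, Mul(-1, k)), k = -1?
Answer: 1370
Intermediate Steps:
Function('c')(j) = -5 (Function('c')(j) = Add(-6, Mul(-1, -1)) = Add(-6, 1) = -5)
Mul(Add(-154, -120), Function('c')(Mul(7, Pow(-4, -1)))) = Mul(Add(-154, -120), -5) = Mul(-274, -5) = 1370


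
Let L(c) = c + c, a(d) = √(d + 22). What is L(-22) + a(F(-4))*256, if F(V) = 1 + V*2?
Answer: -44 + 256*√15 ≈ 947.48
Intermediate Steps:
F(V) = 1 + 2*V
a(d) = √(22 + d)
L(c) = 2*c
L(-22) + a(F(-4))*256 = 2*(-22) + √(22 + (1 + 2*(-4)))*256 = -44 + √(22 + (1 - 8))*256 = -44 + √(22 - 7)*256 = -44 + √15*256 = -44 + 256*√15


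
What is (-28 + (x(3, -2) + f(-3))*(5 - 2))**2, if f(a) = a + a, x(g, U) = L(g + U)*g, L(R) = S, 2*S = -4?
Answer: 4096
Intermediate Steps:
S = -2 (S = (1/2)*(-4) = -2)
L(R) = -2
x(g, U) = -2*g
f(a) = 2*a
(-28 + (x(3, -2) + f(-3))*(5 - 2))**2 = (-28 + (-2*3 + 2*(-3))*(5 - 2))**2 = (-28 + (-6 - 6)*3)**2 = (-28 - 12*3)**2 = (-28 - 36)**2 = (-64)**2 = 4096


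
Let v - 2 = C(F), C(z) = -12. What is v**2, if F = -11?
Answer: 100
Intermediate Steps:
v = -10 (v = 2 - 12 = -10)
v**2 = (-10)**2 = 100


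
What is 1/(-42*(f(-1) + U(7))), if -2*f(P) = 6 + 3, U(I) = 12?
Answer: -1/315 ≈ -0.0031746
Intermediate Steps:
f(P) = -9/2 (f(P) = -(6 + 3)/2 = -½*9 = -9/2)
1/(-42*(f(-1) + U(7))) = 1/(-42*(-9/2 + 12)) = 1/(-42*15/2) = 1/(-315) = -1/315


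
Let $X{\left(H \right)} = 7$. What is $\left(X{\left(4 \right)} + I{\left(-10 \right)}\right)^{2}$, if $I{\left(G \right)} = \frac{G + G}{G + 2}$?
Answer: $\frac{361}{4} \approx 90.25$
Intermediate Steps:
$I{\left(G \right)} = \frac{2 G}{2 + G}$
$\left(X{\left(4 \right)} + I{\left(-10 \right)}\right)^{2} = \left(7 + 2 \left(-10\right) \frac{1}{2 - 10}\right)^{2} = \left(7 + 2 \left(-10\right) \frac{1}{-8}\right)^{2} = \left(7 + 2 \left(-10\right) \left(- \frac{1}{8}\right)\right)^{2} = \left(7 + \frac{5}{2}\right)^{2} = \left(\frac{19}{2}\right)^{2} = \frac{361}{4}$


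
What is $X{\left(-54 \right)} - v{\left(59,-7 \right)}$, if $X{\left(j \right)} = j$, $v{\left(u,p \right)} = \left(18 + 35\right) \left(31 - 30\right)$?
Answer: $-107$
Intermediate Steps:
$v{\left(u,p \right)} = 53$ ($v{\left(u,p \right)} = 53 \cdot 1 = 53$)
$X{\left(-54 \right)} - v{\left(59,-7 \right)} = -54 - 53 = -107$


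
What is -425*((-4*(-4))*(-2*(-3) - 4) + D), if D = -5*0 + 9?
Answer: -17425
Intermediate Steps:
D = 9 (D = 0 + 9 = 9)
-425*((-4*(-4))*(-2*(-3) - 4) + D) = -425*((-4*(-4))*(-2*(-3) - 4) + 9) = -425*(16*(6 - 4) + 9) = -425*(16*2 + 9) = -425*(32 + 9) = -425*41 = -17425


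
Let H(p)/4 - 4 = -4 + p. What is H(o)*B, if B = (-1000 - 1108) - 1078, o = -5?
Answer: 63720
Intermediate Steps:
B = -3186 (B = -2108 - 1078 = -3186)
H(p) = 4*p (H(p) = 16 + 4*(-4 + p) = 16 + (-16 + 4*p) = 4*p)
H(o)*B = (4*(-5))*(-3186) = -20*(-3186) = 63720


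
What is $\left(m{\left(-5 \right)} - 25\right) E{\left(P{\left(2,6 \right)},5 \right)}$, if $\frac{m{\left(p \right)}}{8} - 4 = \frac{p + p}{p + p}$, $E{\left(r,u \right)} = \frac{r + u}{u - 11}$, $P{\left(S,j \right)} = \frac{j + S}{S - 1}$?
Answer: $- \frac{65}{2} \approx -32.5$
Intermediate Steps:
$P{\left(S,j \right)} = \frac{S + j}{-1 + S}$
$E{\left(r,u \right)} = \frac{r + u}{-11 + u}$
$m{\left(p \right)} = 40$ ($m{\left(p \right)} = 32 + 8 \frac{p + p}{p + p} = 32 + 8 \frac{2 p}{2 p} = 32 + 8 \cdot 2 p \frac{1}{2 p} = 32 + 8 \cdot 1 = 32 + 8 = 40$)
$\left(m{\left(-5 \right)} - 25\right) E{\left(P{\left(2,6 \right)},5 \right)} = \left(40 - 25\right) \frac{\frac{2 + 6}{-1 + 2} + 5}{-11 + 5} = 15 \frac{1^{-1} \cdot 8 + 5}{-6} = 15 \left(- \frac{1 \cdot 8 + 5}{6}\right) = 15 \left(- \frac{8 + 5}{6}\right) = 15 \left(\left(- \frac{1}{6}\right) 13\right) = 15 \left(- \frac{13}{6}\right) = - \frac{65}{2}$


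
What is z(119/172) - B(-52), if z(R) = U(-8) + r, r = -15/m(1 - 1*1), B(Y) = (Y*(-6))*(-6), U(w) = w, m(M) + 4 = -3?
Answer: 13063/7 ≈ 1866.1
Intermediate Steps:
m(M) = -7 (m(M) = -4 - 3 = -7)
B(Y) = 36*Y (B(Y) = -6*Y*(-6) = 36*Y)
r = 15/7 (r = -15/(-7) = -15*(-⅐) = 15/7 ≈ 2.1429)
z(R) = -41/7 (z(R) = -8 + 15/7 = -41/7)
z(119/172) - B(-52) = -41/7 - 36*(-52) = -41/7 - 1*(-1872) = -41/7 + 1872 = 13063/7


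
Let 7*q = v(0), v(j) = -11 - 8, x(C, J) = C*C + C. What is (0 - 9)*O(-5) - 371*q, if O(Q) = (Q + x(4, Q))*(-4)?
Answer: 1547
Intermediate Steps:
x(C, J) = C + C**2 (x(C, J) = C**2 + C = C + C**2)
O(Q) = -80 - 4*Q (O(Q) = (Q + 4*(1 + 4))*(-4) = (Q + 4*5)*(-4) = (Q + 20)*(-4) = (20 + Q)*(-4) = -80 - 4*Q)
v(j) = -19
q = -19/7 (q = (1/7)*(-19) = -19/7 ≈ -2.7143)
(0 - 9)*O(-5) - 371*q = (0 - 9)*(-80 - 4*(-5)) - 371*(-19/7) = -9*(-80 + 20) + 1007 = -9*(-60) + 1007 = 540 + 1007 = 1547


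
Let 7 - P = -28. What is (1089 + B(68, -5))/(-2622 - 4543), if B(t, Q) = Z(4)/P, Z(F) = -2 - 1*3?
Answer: -7622/50155 ≈ -0.15197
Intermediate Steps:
P = 35 (P = 7 - 1*(-28) = 7 + 28 = 35)
Z(F) = -5 (Z(F) = -2 - 3 = -5)
B(t, Q) = -1/7 (B(t, Q) = -5/35 = -5*1/35 = -1/7)
(1089 + B(68, -5))/(-2622 - 4543) = (1089 - 1/7)/(-2622 - 4543) = (7622/7)/(-7165) = (7622/7)*(-1/7165) = -7622/50155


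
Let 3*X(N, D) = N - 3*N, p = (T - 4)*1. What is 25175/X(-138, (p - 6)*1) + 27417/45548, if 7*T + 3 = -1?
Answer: 71824579/261901 ≈ 274.24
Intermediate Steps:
T = -4/7 (T = -3/7 + (⅐)*(-1) = -3/7 - ⅐ = -4/7 ≈ -0.57143)
p = -32/7 (p = (-4/7 - 4)*1 = -32/7*1 = -32/7 ≈ -4.5714)
X(N, D) = -2*N/3 (X(N, D) = (N - 3*N)/3 = (-2*N)/3 = -2*N/3)
25175/X(-138, (p - 6)*1) + 27417/45548 = 25175/((-⅔*(-138))) + 27417/45548 = 25175/92 + 27417*(1/45548) = 25175*(1/92) + 27417/45548 = 25175/92 + 27417/45548 = 71824579/261901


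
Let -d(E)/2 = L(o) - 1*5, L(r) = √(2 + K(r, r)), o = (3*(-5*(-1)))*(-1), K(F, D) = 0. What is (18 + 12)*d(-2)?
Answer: 300 - 60*√2 ≈ 215.15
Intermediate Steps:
o = -15 (o = (3*5)*(-1) = 15*(-1) = -15)
L(r) = √2 (L(r) = √(2 + 0) = √2)
d(E) = 10 - 2*√2 (d(E) = -2*(√2 - 1*5) = -2*(√2 - 5) = -2*(-5 + √2) = 10 - 2*√2)
(18 + 12)*d(-2) = (18 + 12)*(10 - 2*√2) = 30*(10 - 2*√2) = 300 - 60*√2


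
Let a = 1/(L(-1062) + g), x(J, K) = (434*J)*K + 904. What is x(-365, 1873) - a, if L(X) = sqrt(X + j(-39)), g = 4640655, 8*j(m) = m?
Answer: 2*(-148350513*sqrt(17070) + 2753774199624062*I)/(sqrt(17070) - 18562620*I) ≈ -2.9670e+8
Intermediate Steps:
x(J, K) = 904 + 434*J*K (x(J, K) = 434*J*K + 904 = 904 + 434*J*K)
j(m) = m/8
L(X) = sqrt(-39/8 + X) (L(X) = sqrt(X + (1/8)*(-39)) = sqrt(X - 39/8) = sqrt(-39/8 + X))
a = 1/(4640655 + I*sqrt(17070)/4) (a = 1/(sqrt(-78 + 16*(-1062))/4 + 4640655) = 1/(sqrt(-78 - 16992)/4 + 4640655) = 1/(sqrt(-17070)/4 + 4640655) = 1/((I*sqrt(17070))/4 + 4640655) = 1/(I*sqrt(17070)/4 + 4640655) = 1/(4640655 + I*sqrt(17070)/4) ≈ 2.1549e-7 - 2.0e-12*I)
x(-365, 1873) - a = (904 + 434*(-365)*1873) - (2475016/11485695376049 - 2*I*sqrt(17070)/172285430640735) = (904 - 296701930) + (-2475016/11485695376049 + 2*I*sqrt(17070)/172285430640735) = -296701026 + (-2475016/11485695376049 + 2*I*sqrt(17070)/172285430640735) = -3407817602397196601290/11485695376049 + 2*I*sqrt(17070)/172285430640735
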